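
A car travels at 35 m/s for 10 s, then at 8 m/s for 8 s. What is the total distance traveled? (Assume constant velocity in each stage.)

d₁ = v₁t₁ = 35 × 10 = 350 m
d₂ = v₂t₂ = 8 × 8 = 64 m
d_total = 350 + 64 = 414 m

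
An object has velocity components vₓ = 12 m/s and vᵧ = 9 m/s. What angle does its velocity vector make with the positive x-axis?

θ = arctan(vᵧ/vₓ) = arctan(9/12) = 36.87°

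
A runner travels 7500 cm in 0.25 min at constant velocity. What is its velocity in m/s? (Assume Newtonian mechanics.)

d = 7500 cm × 0.01 = 75.0 m
t = 0.25 min × 60.0 = 15.0 s
v = d / t = 75.0 / 15.0 = 5.0 m/s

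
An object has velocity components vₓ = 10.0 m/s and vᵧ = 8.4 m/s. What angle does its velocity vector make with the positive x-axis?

θ = arctan(vᵧ/vₓ) = arctan(8.4/10.0) = 40.03°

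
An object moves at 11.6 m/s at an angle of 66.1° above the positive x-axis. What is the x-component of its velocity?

vₓ = v cos(θ) = 11.6 × cos(66.1°) = 4.7 m/s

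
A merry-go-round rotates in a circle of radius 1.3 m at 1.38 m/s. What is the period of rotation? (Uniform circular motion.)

T = 2πr/v = 2π×1.3/1.38 = 5.92 s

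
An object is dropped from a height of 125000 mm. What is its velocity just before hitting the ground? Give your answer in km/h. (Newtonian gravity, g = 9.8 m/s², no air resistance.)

h = 125000 mm × 0.001 = 125.0 m
v = √(2gh) = √(2 × 9.8 × 125.0) = 49.4975 m/s
v = 49.4975 m/s / 0.2777777777777778 = 178.2 km/h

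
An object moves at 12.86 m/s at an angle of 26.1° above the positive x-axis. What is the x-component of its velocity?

vₓ = v cos(θ) = 12.86 × cos(26.1°) = 11.55 m/s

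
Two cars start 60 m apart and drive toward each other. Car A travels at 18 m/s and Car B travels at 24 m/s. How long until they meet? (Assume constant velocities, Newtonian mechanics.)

Combined speed: v_combined = 18 + 24 = 42 m/s
Time to meet: t = d/v_combined = 60/42 = 1.43 s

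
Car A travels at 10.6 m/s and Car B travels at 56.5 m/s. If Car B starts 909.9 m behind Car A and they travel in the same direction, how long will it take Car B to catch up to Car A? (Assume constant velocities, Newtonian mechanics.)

Relative speed: v_rel = 56.5 - 10.6 = 45.9 m/s
Time to catch: t = d₀/v_rel = 909.9/45.9 = 19.82 s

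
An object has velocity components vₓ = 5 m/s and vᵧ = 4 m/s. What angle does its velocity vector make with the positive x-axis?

θ = arctan(vᵧ/vₓ) = arctan(4/5) = 38.66°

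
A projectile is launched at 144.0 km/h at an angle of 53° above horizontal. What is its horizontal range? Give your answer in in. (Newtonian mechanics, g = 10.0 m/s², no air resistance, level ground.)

v₀ = 144.0 km/h × 0.2777777777777778 = 40.0 m/s
R = v₀² × sin(2θ) / g = 40.0² × sin(2 × 53°) / 10.0 = 1600.0 × 0.961262 / 10.0 = 153.802 m
R = 153.802 m / 0.0254 = 6055 in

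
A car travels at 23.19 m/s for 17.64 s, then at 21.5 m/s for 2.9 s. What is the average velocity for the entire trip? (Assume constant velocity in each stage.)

d₁ = v₁t₁ = 23.19 × 17.64 = 409.0716 m
d₂ = v₂t₂ = 21.5 × 2.9 = 62.35 m
d_total = 471.4216 m, t_total = 20.54 s
v_avg = d_total/t_total = 471.4216/20.54 = 22.95 m/s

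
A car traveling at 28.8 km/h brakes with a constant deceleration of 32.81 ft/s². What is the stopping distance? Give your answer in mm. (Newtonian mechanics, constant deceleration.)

v₀ = 28.8 km/h × 0.2777777777777778 = 8.0 m/s
a = 32.81 ft/s² × 0.3048 = 10.0005 m/s²
d = v₀² / (2a) = 8.0² / (2 × 10.0005) = 64.0 / 20.001 = 3.19984 m
d = 3.19984 m / 0.001 = 3200 mm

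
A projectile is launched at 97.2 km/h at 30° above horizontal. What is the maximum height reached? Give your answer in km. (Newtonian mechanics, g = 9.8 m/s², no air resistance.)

v₀ = 97.2 km/h × 0.2777777777777778 = 27.0 m/s
H = v₀² × sin²(θ) / (2g) = 27.0² × sin(30°)² / (2 × 9.8) = 729.0 × 0.25 / 19.6 = 9.29847 m
H = 9.29847 m / 1000.0 = 0.009298 km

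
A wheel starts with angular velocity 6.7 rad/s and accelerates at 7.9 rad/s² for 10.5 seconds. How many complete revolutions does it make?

θ = ω₀t + ½αt² = 6.7×10.5 + ½×7.9×10.5² = 505.8375 rad
Total revolutions = θ/(2π) = 505.8375/(2π) = 80.51
Complete revolutions = ⌊80.51⌋ = 80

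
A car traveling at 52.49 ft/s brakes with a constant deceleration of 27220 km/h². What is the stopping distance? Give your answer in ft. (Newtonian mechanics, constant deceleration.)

v₀ = 52.49 ft/s × 0.3048 = 15.999 m/s
a = 27220 km/h² × 7.716049382716049e-05 = 2.10031 m/s²
d = v₀² / (2a) = 15.999² / (2 × 2.10031) = 255.968 / 4.20062 = 60.9358 m
d = 60.9358 m / 0.3048 = 199.9 ft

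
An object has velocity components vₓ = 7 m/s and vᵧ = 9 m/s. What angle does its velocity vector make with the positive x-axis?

θ = arctan(vᵧ/vₓ) = arctan(9/7) = 52.13°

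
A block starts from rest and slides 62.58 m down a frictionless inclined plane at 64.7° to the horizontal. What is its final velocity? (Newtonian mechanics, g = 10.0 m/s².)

a = g sin(θ) = 10.0 × sin(64.7°) = 9.0408 m/s²
v = √(2ad) = √(2 × 9.0408 × 62.58) = 33.64 m/s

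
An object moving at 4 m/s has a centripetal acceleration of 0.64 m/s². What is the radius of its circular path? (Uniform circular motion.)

r = v²/a_c = 4²/0.64 = 25.0 m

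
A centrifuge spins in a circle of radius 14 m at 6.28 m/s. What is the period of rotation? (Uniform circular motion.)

T = 2πr/v = 2π×14/6.28 = 14.01 s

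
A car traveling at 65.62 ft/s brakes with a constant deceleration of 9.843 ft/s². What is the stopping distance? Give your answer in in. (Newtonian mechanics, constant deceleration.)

v₀ = 65.62 ft/s × 0.3048 = 20.001 m/s
a = 9.843 ft/s² × 0.3048 = 3.00015 m/s²
d = v₀² / (2a) = 20.001² / (2 × 3.00015) = 400.04 / 6.0003 = 66.67 m
d = 66.67 m / 0.0254 = 2625 in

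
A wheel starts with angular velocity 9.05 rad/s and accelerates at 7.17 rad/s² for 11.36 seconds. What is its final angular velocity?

ω = ω₀ + αt = 9.05 + 7.17 × 11.36 = 90.5 rad/s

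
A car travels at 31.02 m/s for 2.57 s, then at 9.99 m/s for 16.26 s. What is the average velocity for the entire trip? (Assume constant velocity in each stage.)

d₁ = v₁t₁ = 31.02 × 2.57 = 79.7214 m
d₂ = v₂t₂ = 9.99 × 16.26 = 162.4374 m
d_total = 242.1588 m, t_total = 18.83 s
v_avg = d_total/t_total = 242.1588/18.83 = 12.86 m/s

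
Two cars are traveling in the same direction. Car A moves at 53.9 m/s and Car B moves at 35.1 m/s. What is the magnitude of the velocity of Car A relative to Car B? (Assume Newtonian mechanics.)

v_rel = |v_A - v_B| = |53.9 - 35.1| = 18.8 m/s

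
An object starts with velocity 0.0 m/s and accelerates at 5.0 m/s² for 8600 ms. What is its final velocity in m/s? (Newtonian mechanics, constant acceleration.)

t = 8600 ms × 0.001 = 8.6 s
v = v₀ + a × t = 0.0 + 5.0 × 8.6 = 43.0 m/s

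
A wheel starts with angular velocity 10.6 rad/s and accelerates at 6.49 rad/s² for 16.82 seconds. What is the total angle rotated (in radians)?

θ = ω₀t + ½αt² = 10.6×16.82 + ½×6.49×16.82² = 1096.34 rad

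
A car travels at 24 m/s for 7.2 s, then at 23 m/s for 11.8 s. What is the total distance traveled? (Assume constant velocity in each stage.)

d₁ = v₁t₁ = 24 × 7.2 = 172.8 m
d₂ = v₂t₂ = 23 × 11.8 = 271.4 m
d_total = 172.8 + 271.4 = 444.2 m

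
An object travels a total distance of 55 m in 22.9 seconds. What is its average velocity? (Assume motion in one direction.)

v_avg = Δd / Δt = 55 / 22.9 = 2.4 m/s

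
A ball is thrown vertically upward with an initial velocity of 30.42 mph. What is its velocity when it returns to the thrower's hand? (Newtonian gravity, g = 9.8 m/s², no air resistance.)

By conservation of energy (no air resistance), the ball returns to the throw height with the same speed as launch, but directed downward.
|v_ground| = v₀ = 30.42 mph
v_ground = 30.42 mph (downward)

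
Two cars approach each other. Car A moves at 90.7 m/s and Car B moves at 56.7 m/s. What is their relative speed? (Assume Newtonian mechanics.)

v_rel = v_A + v_B = 90.7 + 56.7 = 147.4 m/s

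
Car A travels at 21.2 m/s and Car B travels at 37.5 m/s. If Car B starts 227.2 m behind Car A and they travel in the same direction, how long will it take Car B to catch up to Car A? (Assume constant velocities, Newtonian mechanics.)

Relative speed: v_rel = 37.5 - 21.2 = 16.3 m/s
Time to catch: t = d₀/v_rel = 227.2/16.3 = 13.94 s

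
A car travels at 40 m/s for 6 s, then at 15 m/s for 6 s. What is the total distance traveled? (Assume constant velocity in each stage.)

d₁ = v₁t₁ = 40 × 6 = 240 m
d₂ = v₂t₂ = 15 × 6 = 90 m
d_total = 240 + 90 = 330 m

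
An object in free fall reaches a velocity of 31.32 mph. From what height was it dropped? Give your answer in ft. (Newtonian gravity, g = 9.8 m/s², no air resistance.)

v = 31.32 mph × 0.44704 = 14.0013 m/s
h = v² / (2g) = 14.0013² / (2 × 9.8) = 10.0019 m
h = 10.0019 m / 0.3048 = 32.81 ft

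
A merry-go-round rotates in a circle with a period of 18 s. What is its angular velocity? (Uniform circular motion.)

ω = 2π/T = 2π/18 = 0.3491 rad/s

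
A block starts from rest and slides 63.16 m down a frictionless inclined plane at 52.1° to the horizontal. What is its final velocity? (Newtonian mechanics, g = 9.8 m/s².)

a = g sin(θ) = 9.8 × sin(52.1°) = 7.733 m/s²
v = √(2ad) = √(2 × 7.733 × 63.16) = 31.25 m/s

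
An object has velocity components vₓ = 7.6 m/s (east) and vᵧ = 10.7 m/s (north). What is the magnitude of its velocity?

|v| = √(vₓ² + vᵧ²) = √(7.6² + 10.7²) = √(172.25) = 13.12 m/s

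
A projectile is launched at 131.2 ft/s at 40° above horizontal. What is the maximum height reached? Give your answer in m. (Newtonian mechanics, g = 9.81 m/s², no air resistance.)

v₀ = 131.2 ft/s × 0.3048 = 39.9898 m/s
H = v₀² × sin²(θ) / (2g) = 39.9898² × sin(40°)² / (2 × 9.81) = 1599.18 × 0.413176 / 19.62 = 33.68 m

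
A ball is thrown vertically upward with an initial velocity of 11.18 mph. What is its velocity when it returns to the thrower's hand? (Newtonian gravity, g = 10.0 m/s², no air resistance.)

By conservation of energy (no air resistance), the ball returns to the throw height with the same speed as launch, but directed downward.
|v_ground| = v₀ = 11.18 mph
v_ground = 11.18 mph (downward)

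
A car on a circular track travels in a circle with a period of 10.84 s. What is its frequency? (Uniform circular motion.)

f = 1/T = 1/10.84 = 0.0923 Hz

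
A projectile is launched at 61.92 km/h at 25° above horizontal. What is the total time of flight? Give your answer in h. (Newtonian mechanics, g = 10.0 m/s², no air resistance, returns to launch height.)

v₀ = 61.92 km/h × 0.2777777777777778 = 17.2 m/s
T = 2 × v₀ × sin(θ) / g = 2 × 17.2 × sin(25°) / 10.0 = 2 × 17.2 × 0.422618 / 10.0 = 1.45381 s
T = 1.45381 s / 3600.0 = 0.0004038 h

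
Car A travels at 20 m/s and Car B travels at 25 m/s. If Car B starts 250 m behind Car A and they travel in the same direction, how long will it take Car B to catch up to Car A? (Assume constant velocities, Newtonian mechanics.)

Relative speed: v_rel = 25 - 20 = 5 m/s
Time to catch: t = d₀/v_rel = 250/5 = 50.0 s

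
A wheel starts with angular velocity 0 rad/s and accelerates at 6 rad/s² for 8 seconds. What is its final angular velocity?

ω = ω₀ + αt = 0 + 6 × 8 = 48 rad/s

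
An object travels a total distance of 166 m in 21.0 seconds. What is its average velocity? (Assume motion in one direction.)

v_avg = Δd / Δt = 166 / 21.0 = 7.9 m/s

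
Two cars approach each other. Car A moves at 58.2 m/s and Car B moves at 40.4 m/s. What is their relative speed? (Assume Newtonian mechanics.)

v_rel = v_A + v_B = 58.2 + 40.4 = 98.6 m/s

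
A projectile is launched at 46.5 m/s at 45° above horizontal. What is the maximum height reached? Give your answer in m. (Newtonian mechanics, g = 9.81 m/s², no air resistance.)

H = v₀² × sin²(θ) / (2g) = 46.5² × sin(45°)² / (2 × 9.81) = 2162.25 × 0.5 / 19.62 = 55.1 m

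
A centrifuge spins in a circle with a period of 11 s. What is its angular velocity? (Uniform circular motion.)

ω = 2π/T = 2π/11 = 0.5712 rad/s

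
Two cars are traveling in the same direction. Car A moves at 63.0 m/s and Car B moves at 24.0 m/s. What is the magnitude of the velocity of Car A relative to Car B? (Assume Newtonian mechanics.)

v_rel = |v_A - v_B| = |63.0 - 24.0| = 39.0 m/s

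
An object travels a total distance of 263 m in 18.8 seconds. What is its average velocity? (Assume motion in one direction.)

v_avg = Δd / Δt = 263 / 18.8 = 13.99 m/s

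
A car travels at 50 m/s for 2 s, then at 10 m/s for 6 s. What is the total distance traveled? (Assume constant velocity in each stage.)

d₁ = v₁t₁ = 50 × 2 = 100 m
d₂ = v₂t₂ = 10 × 6 = 60 m
d_total = 100 + 60 = 160 m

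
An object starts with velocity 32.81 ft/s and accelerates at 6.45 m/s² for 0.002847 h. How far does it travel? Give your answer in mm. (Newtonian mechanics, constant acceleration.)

v₀ = 32.81 ft/s × 0.3048 = 10.0005 m/s
t = 0.002847 h × 3600.0 = 10.2492 s
d = v₀ × t + ½ × a × t² = 10.0005 × 10.2492 + 0.5 × 6.45 × 10.2492² = 441.271 m
d = 441.271 m / 0.001 = 441300 mm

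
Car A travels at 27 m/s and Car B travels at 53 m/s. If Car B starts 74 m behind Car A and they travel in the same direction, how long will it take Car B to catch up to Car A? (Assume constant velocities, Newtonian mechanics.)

Relative speed: v_rel = 53 - 27 = 26 m/s
Time to catch: t = d₀/v_rel = 74/26 = 2.85 s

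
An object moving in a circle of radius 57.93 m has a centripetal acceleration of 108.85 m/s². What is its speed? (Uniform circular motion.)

v = √(a_c × r) = √(108.85 × 57.93) = 79.41 m/s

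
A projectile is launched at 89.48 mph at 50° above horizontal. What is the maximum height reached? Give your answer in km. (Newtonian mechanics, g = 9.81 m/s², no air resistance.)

v₀ = 89.48 mph × 0.44704 = 40.0011 m/s
H = v₀² × sin²(θ) / (2g) = 40.0011² × sin(50°)² / (2 × 9.81) = 1600.09 × 0.586824 / 19.62 = 47.8579 m
H = 47.8579 m / 1000.0 = 0.04786 km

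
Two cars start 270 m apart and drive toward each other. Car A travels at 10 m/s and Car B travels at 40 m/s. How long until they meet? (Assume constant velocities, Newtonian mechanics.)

Combined speed: v_combined = 10 + 40 = 50 m/s
Time to meet: t = d/v_combined = 270/50 = 5.4 s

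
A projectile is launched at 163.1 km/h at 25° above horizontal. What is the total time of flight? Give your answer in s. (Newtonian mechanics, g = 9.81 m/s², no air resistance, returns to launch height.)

v₀ = 163.1 km/h × 0.2777777777777778 = 45.3056 m/s
T = 2 × v₀ × sin(θ) / g = 2 × 45.3056 × sin(25°) / 9.81 = 2 × 45.3056 × 0.422618 / 9.81 = 3.904 s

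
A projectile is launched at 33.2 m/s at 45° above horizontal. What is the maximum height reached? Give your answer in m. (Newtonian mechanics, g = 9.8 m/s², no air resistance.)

H = v₀² × sin²(θ) / (2g) = 33.2² × sin(45°)² / (2 × 9.8) = 1102.24 × 0.5 / 19.6 = 28.12 m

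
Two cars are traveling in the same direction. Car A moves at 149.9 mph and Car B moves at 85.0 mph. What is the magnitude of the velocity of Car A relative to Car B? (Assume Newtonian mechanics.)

v_rel = |v_A - v_B| = |149.9 - 85.0| = 64.9 mph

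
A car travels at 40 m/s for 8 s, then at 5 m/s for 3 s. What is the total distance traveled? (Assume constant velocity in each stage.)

d₁ = v₁t₁ = 40 × 8 = 320 m
d₂ = v₂t₂ = 5 × 3 = 15 m
d_total = 320 + 15 = 335 m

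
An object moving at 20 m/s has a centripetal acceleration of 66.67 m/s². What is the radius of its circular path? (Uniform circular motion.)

r = v²/a_c = 20²/66.67 = 6.0 m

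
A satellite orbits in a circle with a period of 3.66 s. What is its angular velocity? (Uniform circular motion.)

ω = 2π/T = 2π/3.66 = 1.7167 rad/s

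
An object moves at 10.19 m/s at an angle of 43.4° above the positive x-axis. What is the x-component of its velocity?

vₓ = v cos(θ) = 10.19 × cos(43.4°) = 7.4 m/s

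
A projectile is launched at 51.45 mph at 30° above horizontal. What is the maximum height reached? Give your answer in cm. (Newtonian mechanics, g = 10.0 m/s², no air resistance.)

v₀ = 51.45 mph × 0.44704 = 23.0002 m/s
H = v₀² × sin²(θ) / (2g) = 23.0002² × sin(30°)² / (2 × 10.0) = 529.009 × 0.25 / 20.0 = 6.61261 m
H = 6.61261 m / 0.01 = 661.3 cm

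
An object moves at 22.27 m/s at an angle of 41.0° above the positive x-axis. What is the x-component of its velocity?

vₓ = v cos(θ) = 22.27 × cos(41.0°) = 16.81 m/s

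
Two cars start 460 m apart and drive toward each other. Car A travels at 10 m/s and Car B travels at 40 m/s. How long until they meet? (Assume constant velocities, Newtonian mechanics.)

Combined speed: v_combined = 10 + 40 = 50 m/s
Time to meet: t = d/v_combined = 460/50 = 9.2 s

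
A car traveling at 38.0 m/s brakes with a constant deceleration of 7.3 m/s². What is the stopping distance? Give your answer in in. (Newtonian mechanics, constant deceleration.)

d = v₀² / (2a) = 38.0² / (2 × 7.3) = 1444.0 / 14.6 = 98.9041 m
d = 98.9041 m / 0.0254 = 3894 in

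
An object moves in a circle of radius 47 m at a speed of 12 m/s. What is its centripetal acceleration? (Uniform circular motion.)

a_c = v²/r = 12²/47 = 144/47 = 3.06 m/s²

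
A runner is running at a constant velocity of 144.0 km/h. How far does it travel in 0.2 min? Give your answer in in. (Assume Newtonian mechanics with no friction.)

v = 144.0 km/h × 0.2777777777777778 = 40.0 m/s
t = 0.2 min × 60.0 = 12.0 s
d = v × t = 40.0 × 12.0 = 480.0 m
d = 480.0 m / 0.0254 = 18900 in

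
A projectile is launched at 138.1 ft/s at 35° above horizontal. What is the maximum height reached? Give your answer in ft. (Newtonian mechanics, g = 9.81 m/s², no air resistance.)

v₀ = 138.1 ft/s × 0.3048 = 42.0929 m/s
H = v₀² × sin²(θ) / (2g) = 42.0929² × sin(35°)² / (2 × 9.81) = 1771.81 × 0.32899 / 19.62 = 29.7099 m
H = 29.7099 m / 0.3048 = 97.47 ft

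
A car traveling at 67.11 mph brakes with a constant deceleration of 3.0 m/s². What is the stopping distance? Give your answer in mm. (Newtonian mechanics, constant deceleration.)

v₀ = 67.11 mph × 0.44704 = 30.0009 m/s
d = v₀² / (2a) = 30.0009² / (2 × 3.0) = 900.054 / 6.0 = 150.009 m
d = 150.009 m / 0.001 = 150000 mm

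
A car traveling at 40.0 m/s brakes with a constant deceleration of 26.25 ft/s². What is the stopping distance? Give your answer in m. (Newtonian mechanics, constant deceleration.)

a = 26.25 ft/s² × 0.3048 = 8.001 m/s²
d = v₀² / (2a) = 40.0² / (2 × 8.001) = 1600.0 / 16.002 = 99.99 m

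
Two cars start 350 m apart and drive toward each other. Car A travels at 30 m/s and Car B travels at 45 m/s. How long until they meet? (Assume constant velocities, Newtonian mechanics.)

Combined speed: v_combined = 30 + 45 = 75 m/s
Time to meet: t = d/v_combined = 350/75 = 4.67 s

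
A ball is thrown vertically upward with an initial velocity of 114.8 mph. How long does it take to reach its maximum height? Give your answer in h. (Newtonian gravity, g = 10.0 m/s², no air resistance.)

v₀ = 114.8 mph × 0.44704 = 51.3202 m/s
t_up = v₀ / g = 51.3202 / 10.0 = 5.13202 s
t_up = 5.13202 s / 3600.0 = 0.001426 h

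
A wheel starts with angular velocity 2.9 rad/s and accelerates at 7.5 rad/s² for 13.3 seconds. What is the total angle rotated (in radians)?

θ = ω₀t + ½αt² = 2.9×13.3 + ½×7.5×13.3² = 701.91 rad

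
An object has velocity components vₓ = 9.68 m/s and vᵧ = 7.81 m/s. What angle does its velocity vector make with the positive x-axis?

θ = arctan(vᵧ/vₓ) = arctan(7.81/9.68) = 38.9°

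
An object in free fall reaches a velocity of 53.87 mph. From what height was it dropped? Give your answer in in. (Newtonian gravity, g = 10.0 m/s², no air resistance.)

v = 53.87 mph × 0.44704 = 24.082 m/s
h = v² / (2g) = 24.082² / (2 × 10.0) = 28.9971 m
h = 28.9971 m / 0.0254 = 1142 in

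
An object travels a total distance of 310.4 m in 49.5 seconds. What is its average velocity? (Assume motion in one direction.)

v_avg = Δd / Δt = 310.4 / 49.5 = 6.27 m/s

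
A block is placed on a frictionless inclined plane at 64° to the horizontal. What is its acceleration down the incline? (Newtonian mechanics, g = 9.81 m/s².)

a = g sin(θ) = 9.81 × sin(64°) = 9.81 × 0.8988 = 8.82 m/s²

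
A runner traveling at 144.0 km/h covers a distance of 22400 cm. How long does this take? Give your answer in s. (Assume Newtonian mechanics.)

d = 22400 cm × 0.01 = 224.0 m
v = 144.0 km/h × 0.2777777777777778 = 40.0 m/s
t = d / v = 224.0 / 40.0 = 5.6 s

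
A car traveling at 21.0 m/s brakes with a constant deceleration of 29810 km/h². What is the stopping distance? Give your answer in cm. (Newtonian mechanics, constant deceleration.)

a = 29810 km/h² × 7.716049382716049e-05 = 2.30015 m/s²
d = v₀² / (2a) = 21.0² / (2 × 2.30015) = 441.0 / 4.6003 = 95.8633 m
d = 95.8633 m / 0.01 = 9586 cm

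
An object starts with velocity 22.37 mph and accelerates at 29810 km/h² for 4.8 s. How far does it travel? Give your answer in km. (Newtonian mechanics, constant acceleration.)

v₀ = 22.37 mph × 0.44704 = 10.0003 m/s
a = 29810 km/h² × 7.716049382716049e-05 = 2.30015 m/s²
d = v₀ × t + ½ × a × t² = 10.0003 × 4.8 + 0.5 × 2.30015 × 4.8² = 74.4992 m
d = 74.4992 m / 1000.0 = 0.0745 km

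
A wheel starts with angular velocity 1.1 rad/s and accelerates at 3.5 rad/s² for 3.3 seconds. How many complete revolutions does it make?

θ = ω₀t + ½αt² = 1.1×3.3 + ½×3.5×3.3² = 22.6875 rad
Total revolutions = θ/(2π) = 22.6875/(2π) = 3.61
Complete revolutions = ⌊3.61⌋ = 3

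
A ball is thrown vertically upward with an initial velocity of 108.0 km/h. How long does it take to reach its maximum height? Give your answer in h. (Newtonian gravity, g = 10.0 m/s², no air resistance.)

v₀ = 108.0 km/h × 0.2777777777777778 = 30.0 m/s
t_up = v₀ / g = 30.0 / 10.0 = 3.0 s
t_up = 3.0 s / 3600.0 = 0.0008333 h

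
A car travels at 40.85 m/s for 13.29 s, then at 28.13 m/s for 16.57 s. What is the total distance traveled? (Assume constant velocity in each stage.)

d₁ = v₁t₁ = 40.85 × 13.29 = 542.8965 m
d₂ = v₂t₂ = 28.13 × 16.57 = 466.1141 m
d_total = 542.8965 + 466.1141 = 1009.01 m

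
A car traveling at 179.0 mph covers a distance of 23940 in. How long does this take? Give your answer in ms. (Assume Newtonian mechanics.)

d = 23940 in × 0.0254 = 608.076 m
v = 179.0 mph × 0.44704 = 80.0202 m/s
t = d / v = 608.076 / 80.0202 = 7.59903 s
t = 7.59903 s / 0.001 = 7599 ms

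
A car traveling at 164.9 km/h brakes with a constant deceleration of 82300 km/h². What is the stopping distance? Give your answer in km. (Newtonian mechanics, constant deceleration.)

v₀ = 164.9 km/h × 0.2777777777777778 = 45.8056 m/s
a = 82300 km/h² × 7.716049382716049e-05 = 6.35031 m/s²
d = v₀² / (2a) = 45.8056² / (2 × 6.35031) = 2098.15 / 12.7006 = 165.201 m
d = 165.201 m / 1000.0 = 0.1652 km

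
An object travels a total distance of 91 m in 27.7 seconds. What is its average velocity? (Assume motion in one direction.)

v_avg = Δd / Δt = 91 / 27.7 = 3.29 m/s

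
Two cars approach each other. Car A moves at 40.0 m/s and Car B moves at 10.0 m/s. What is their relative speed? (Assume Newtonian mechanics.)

v_rel = v_A + v_B = 40.0 + 10.0 = 50.0 m/s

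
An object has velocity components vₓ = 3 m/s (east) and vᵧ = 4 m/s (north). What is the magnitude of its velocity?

|v| = √(vₓ² + vᵧ²) = √(3² + 4²) = √(25) = 5.0 m/s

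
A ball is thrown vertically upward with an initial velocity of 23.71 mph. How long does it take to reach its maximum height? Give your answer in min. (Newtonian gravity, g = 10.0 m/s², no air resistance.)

v₀ = 23.71 mph × 0.44704 = 10.5993 m/s
t_up = v₀ / g = 10.5993 / 10.0 = 1.05993 s
t_up = 1.05993 s / 60.0 = 0.01767 min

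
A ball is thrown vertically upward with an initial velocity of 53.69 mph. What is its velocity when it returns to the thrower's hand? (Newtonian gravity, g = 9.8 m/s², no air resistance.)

By conservation of energy (no air resistance), the ball returns to the throw height with the same speed as launch, but directed downward.
|v_ground| = v₀ = 53.69 mph
v_ground = 53.69 mph (downward)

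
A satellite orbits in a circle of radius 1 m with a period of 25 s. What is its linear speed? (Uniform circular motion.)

v = 2πr/T = 2π×1/25 = 0.25 m/s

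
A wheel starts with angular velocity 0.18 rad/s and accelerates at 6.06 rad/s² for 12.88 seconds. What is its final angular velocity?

ω = ω₀ + αt = 0.18 + 6.06 × 12.88 = 78.23 rad/s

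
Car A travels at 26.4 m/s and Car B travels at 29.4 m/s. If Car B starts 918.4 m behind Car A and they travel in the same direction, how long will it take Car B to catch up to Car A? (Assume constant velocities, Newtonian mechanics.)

Relative speed: v_rel = 29.4 - 26.4 = 3.0 m/s
Time to catch: t = d₀/v_rel = 918.4/3.0 = 306.13 s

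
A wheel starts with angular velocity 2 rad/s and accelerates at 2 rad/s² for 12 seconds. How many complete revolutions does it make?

θ = ω₀t + ½αt² = 2×12 + ½×2×12² = 168.0 rad
Total revolutions = θ/(2π) = 168.0/(2π) = 26.74
Complete revolutions = ⌊26.74⌋ = 26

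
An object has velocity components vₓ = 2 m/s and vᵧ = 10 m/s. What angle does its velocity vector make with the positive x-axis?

θ = arctan(vᵧ/vₓ) = arctan(10/2) = 78.69°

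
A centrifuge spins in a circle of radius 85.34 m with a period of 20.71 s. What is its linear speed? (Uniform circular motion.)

v = 2πr/T = 2π×85.34/20.71 = 25.89 m/s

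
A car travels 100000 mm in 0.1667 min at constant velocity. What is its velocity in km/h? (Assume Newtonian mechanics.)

d = 100000 mm × 0.001 = 100.0 m
t = 0.1667 min × 60.0 = 10.002 s
v = d / t = 100.0 / 10.002 = 9.998 m/s
v = 9.998 m/s / 0.2777777777777778 = 35.99 km/h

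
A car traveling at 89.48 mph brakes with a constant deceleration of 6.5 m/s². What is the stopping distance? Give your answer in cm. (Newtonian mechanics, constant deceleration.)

v₀ = 89.48 mph × 0.44704 = 40.0011 m/s
d = v₀² / (2a) = 40.0011² / (2 × 6.5) = 1600.09 / 13.0 = 123.084 m
d = 123.084 m / 0.01 = 12310 cm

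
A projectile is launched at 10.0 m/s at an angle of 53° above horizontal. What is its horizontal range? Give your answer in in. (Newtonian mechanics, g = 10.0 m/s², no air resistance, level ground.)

R = v₀² × sin(2θ) / g = 10.0² × sin(2 × 53°) / 10.0 = 100.0 × 0.961262 / 10.0 = 9.61262 m
R = 9.61262 m / 0.0254 = 378.4 in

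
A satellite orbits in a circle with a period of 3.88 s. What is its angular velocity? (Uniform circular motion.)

ω = 2π/T = 2π/3.88 = 1.6194 rad/s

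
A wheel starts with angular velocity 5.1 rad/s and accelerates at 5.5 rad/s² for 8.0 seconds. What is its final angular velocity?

ω = ω₀ + αt = 5.1 + 5.5 × 8.0 = 49.1 rad/s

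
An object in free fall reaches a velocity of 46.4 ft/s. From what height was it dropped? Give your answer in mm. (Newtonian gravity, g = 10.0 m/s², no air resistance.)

v = 46.4 ft/s × 0.3048 = 14.1427 m/s
h = v² / (2g) = 14.1427² / (2 × 10.0) = 10.0008 m
h = 10.0008 m / 0.001 = 10000 mm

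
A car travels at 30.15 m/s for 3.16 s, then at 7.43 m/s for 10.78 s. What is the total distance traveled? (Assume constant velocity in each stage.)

d₁ = v₁t₁ = 30.15 × 3.16 = 95.274 m
d₂ = v₂t₂ = 7.43 × 10.78 = 80.0954 m
d_total = 95.274 + 80.0954 = 175.37 m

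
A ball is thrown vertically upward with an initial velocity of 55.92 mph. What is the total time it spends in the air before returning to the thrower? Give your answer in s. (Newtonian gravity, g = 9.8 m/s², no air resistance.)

v₀ = 55.92 mph × 0.44704 = 24.9985 m/s
t_total = 2 × v₀ / g = 2 × 24.9985 / 9.8 = 5.102 s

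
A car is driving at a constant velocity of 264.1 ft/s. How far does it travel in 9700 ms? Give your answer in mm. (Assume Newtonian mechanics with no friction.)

v = 264.1 ft/s × 0.3048 = 80.4977 m/s
t = 9700 ms × 0.001 = 9.7 s
d = v × t = 80.4977 × 9.7 = 780.828 m
d = 780.828 m / 0.001 = 780800 mm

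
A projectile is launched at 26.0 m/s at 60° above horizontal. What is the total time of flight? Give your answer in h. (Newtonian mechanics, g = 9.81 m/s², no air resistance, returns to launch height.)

T = 2 × v₀ × sin(θ) / g = 2 × 26.0 × sin(60°) / 9.81 = 2 × 26.0 × 0.866025 / 9.81 = 4.59055 s
T = 4.59055 s / 3600.0 = 0.001275 h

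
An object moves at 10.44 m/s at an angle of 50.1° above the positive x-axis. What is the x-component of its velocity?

vₓ = v cos(θ) = 10.44 × cos(50.1°) = 6.7 m/s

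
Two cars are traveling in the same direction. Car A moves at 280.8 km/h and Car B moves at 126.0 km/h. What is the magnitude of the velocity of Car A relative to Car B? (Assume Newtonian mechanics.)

v_rel = |v_A - v_B| = |280.8 - 126.0| = 154.8 km/h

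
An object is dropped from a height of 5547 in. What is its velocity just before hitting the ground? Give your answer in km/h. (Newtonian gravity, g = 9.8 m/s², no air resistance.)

h = 5547 in × 0.0254 = 140.894 m
v = √(2gh) = √(2 × 9.8 × 140.894) = 52.5502 m/s
v = 52.5502 m/s / 0.2777777777777778 = 189.2 km/h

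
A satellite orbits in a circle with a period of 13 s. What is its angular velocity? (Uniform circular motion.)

ω = 2π/T = 2π/13 = 0.4833 rad/s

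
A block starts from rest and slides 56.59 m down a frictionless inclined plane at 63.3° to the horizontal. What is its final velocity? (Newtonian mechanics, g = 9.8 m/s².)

a = g sin(θ) = 9.8 × sin(63.3°) = 8.755 m/s²
v = √(2ad) = √(2 × 8.755 × 56.59) = 31.48 m/s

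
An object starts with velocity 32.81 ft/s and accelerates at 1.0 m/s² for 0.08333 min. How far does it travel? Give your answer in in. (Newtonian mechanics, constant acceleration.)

v₀ = 32.81 ft/s × 0.3048 = 10.0005 m/s
t = 0.08333 min × 60.0 = 4.9998 s
d = v₀ × t + ½ × a × t² = 10.0005 × 4.9998 + 0.5 × 1.0 × 4.9998² = 62.4995 m
d = 62.4995 m / 0.0254 = 2461 in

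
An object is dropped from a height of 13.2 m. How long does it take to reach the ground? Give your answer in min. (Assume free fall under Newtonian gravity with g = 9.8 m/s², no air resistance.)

t = √(2h/g) = √(2 × 13.2 / 9.8) = 1.6413 s
t = 1.6413 s / 60.0 = 0.02736 min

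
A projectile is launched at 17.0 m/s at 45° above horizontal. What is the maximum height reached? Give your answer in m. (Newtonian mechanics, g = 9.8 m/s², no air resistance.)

H = v₀² × sin²(θ) / (2g) = 17.0² × sin(45°)² / (2 × 9.8) = 289.0 × 0.5 / 19.6 = 7.372 m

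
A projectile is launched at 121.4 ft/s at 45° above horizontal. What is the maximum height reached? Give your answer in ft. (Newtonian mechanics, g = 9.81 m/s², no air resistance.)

v₀ = 121.4 ft/s × 0.3048 = 37.0027 m/s
H = v₀² × sin²(θ) / (2g) = 37.0027² × sin(45°)² / (2 × 9.81) = 1369.2 × 0.5 / 19.62 = 34.893 m
H = 34.893 m / 0.3048 = 114.5 ft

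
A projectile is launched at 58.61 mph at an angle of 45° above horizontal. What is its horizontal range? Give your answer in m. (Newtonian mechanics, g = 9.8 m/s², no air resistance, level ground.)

v₀ = 58.61 mph × 0.44704 = 26.201 m/s
R = v₀² × sin(2θ) / g = 26.201² × sin(2 × 45°) / 9.8 = 686.492 × 1.0 / 9.8 = 70.05 m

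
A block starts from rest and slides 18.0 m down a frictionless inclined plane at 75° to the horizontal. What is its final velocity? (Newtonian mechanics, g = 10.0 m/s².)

a = g sin(θ) = 10.0 × sin(75°) = 9.6593 m/s²
v = √(2ad) = √(2 × 9.6593 × 18.0) = 18.65 m/s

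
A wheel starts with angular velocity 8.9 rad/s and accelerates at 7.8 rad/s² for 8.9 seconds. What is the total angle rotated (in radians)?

θ = ω₀t + ½αt² = 8.9×8.9 + ½×7.8×8.9² = 388.13 rad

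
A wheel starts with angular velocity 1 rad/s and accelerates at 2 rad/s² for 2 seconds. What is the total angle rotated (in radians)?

θ = ω₀t + ½αt² = 1×2 + ½×2×2² = 6.0 rad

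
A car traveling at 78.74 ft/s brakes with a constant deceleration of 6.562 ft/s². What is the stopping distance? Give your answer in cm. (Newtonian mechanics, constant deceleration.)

v₀ = 78.74 ft/s × 0.3048 = 24.0 m/s
a = 6.562 ft/s² × 0.3048 = 2.0001 m/s²
d = v₀² / (2a) = 24.0² / (2 × 2.0001) = 576.0 / 4.0002 = 143.993 m
d = 143.993 m / 0.01 = 14400 cm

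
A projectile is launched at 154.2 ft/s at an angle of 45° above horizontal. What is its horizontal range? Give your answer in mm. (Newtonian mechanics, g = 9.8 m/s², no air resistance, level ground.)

v₀ = 154.2 ft/s × 0.3048 = 47.0002 m/s
R = v₀² × sin(2θ) / g = 47.0002² × sin(2 × 45°) / 9.8 = 2209.02 × 1.0 / 9.8 = 225.41 m
R = 225.41 m / 0.001 = 225400 mm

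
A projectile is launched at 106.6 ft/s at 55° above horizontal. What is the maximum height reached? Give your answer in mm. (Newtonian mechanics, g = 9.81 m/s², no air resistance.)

v₀ = 106.6 ft/s × 0.3048 = 32.4917 m/s
H = v₀² × sin²(θ) / (2g) = 32.4917² × sin(55°)² / (2 × 9.81) = 1055.71 × 0.67101 / 19.62 = 36.1056 m
H = 36.1056 m / 0.001 = 36110 mm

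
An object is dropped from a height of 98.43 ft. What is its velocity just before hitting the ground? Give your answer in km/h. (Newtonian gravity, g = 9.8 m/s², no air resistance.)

h = 98.43 ft × 0.3048 = 30.0015 m
v = √(2gh) = √(2 × 9.8 × 30.0015) = 24.2493 m/s
v = 24.2493 m/s / 0.2777777777777778 = 87.3 km/h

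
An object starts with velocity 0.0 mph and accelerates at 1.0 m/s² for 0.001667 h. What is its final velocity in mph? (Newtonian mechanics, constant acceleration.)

v₀ = 0.0 mph × 0.44704 = 0.0 m/s
t = 0.001667 h × 3600.0 = 6.0012 s
v = v₀ + a × t = 0.0 + 1.0 × 6.0012 = 6.0012 m/s
v = 6.0012 m/s / 0.44704 = 13.42 mph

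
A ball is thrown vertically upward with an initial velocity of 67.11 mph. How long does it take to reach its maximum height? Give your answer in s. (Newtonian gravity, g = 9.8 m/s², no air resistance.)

v₀ = 67.11 mph × 0.44704 = 30.0009 m/s
t_up = v₀ / g = 30.0009 / 9.8 = 3.061 s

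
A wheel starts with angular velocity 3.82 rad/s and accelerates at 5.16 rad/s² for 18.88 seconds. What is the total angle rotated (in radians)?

θ = ω₀t + ½αt² = 3.82×18.88 + ½×5.16×18.88² = 991.77 rad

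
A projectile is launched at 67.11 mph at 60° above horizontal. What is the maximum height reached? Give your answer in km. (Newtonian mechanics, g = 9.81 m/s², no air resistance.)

v₀ = 67.11 mph × 0.44704 = 30.0009 m/s
H = v₀² × sin²(θ) / (2g) = 30.0009² × sin(60°)² / (2 × 9.81) = 900.054 × 0.75 / 19.62 = 34.4057 m
H = 34.4057 m / 1000.0 = 0.03441 km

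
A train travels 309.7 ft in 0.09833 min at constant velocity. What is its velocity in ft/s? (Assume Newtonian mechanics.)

d = 309.7 ft × 0.3048 = 94.3966 m
t = 0.09833 min × 60.0 = 5.8998 s
v = d / t = 94.3966 / 5.8998 = 16.0 m/s
v = 16.0 m/s / 0.3048 = 52.49 ft/s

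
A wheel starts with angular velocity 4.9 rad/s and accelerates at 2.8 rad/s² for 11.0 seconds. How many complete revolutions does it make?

θ = ω₀t + ½αt² = 4.9×11.0 + ½×2.8×11.0² = 223.3 rad
Total revolutions = θ/(2π) = 223.3/(2π) = 35.54
Complete revolutions = ⌊35.54⌋ = 35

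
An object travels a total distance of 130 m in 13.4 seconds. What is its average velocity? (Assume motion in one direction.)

v_avg = Δd / Δt = 130 / 13.4 = 9.7 m/s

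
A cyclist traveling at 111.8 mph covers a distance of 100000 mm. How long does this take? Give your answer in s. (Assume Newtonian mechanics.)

d = 100000 mm × 0.001 = 100.0 m
v = 111.8 mph × 0.44704 = 49.9791 m/s
t = d / v = 100.0 / 49.9791 = 2.001 s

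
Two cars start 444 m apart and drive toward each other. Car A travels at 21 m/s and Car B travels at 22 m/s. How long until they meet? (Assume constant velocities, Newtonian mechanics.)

Combined speed: v_combined = 21 + 22 = 43 m/s
Time to meet: t = d/v_combined = 444/43 = 10.33 s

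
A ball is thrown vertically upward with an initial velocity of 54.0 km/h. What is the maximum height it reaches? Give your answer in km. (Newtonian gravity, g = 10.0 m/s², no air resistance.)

v₀ = 54.0 km/h × 0.2777777777777778 = 15.0 m/s
h_max = v₀² / (2g) = 15.0² / (2 × 10.0) = 225.0 / 20.0 = 11.25 m
h_max = 11.25 m / 1000.0 = 0.01125 km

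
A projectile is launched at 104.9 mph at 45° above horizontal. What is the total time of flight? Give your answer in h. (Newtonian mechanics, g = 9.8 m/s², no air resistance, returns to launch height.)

v₀ = 104.9 mph × 0.44704 = 46.8945 m/s
T = 2 × v₀ × sin(θ) / g = 2 × 46.8945 × sin(45°) / 9.8 = 2 × 46.8945 × 0.707107 / 9.8 = 6.76723 s
T = 6.76723 s / 3600.0 = 0.00188 h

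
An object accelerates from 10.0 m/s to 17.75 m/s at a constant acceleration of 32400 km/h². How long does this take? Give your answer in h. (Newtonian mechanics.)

a = 32400 km/h² × 7.716049382716049e-05 = 2.5 m/s²
t = (v - v₀) / a = (17.75 - 10.0) / 2.5 = 3.1 s
t = 3.1 s / 3600.0 = 0.0008611 h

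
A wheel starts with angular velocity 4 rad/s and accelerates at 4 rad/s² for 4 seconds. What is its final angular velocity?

ω = ω₀ + αt = 4 + 4 × 4 = 20 rad/s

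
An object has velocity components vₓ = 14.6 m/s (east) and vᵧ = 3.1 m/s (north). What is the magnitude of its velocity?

|v| = √(vₓ² + vᵧ²) = √(14.6² + 3.1²) = √(222.77) = 14.93 m/s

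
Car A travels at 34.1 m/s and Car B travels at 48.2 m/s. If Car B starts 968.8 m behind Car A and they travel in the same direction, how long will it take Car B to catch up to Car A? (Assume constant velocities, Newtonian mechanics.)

Relative speed: v_rel = 48.2 - 34.1 = 14.1 m/s
Time to catch: t = d₀/v_rel = 968.8/14.1 = 68.71 s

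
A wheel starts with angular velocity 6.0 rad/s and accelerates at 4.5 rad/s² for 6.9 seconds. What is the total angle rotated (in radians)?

θ = ω₀t + ½αt² = 6.0×6.9 + ½×4.5×6.9² = 148.52 rad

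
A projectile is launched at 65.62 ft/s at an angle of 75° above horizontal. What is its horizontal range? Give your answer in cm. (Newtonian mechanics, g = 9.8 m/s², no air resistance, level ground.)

v₀ = 65.62 ft/s × 0.3048 = 20.001 m/s
R = v₀² × sin(2θ) / g = 20.001² × sin(2 × 75°) / 9.8 = 400.04 × 0.5 / 9.8 = 20.4102 m
R = 20.4102 m / 0.01 = 2041 cm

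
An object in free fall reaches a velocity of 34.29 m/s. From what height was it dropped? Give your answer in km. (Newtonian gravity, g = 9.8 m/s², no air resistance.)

h = v² / (2g) = 34.29² / (2 × 9.8) = 59.99 m
h = 59.99 m / 1000.0 = 0.05999 km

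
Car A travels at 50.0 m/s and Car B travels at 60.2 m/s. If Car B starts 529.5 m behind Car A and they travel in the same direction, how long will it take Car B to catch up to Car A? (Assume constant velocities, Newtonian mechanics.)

Relative speed: v_rel = 60.2 - 50.0 = 10.2 m/s
Time to catch: t = d₀/v_rel = 529.5/10.2 = 51.91 s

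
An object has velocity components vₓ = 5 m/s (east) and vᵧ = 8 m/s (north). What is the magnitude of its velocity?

|v| = √(vₓ² + vᵧ²) = √(5² + 8²) = √(89) = 9.43 m/s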